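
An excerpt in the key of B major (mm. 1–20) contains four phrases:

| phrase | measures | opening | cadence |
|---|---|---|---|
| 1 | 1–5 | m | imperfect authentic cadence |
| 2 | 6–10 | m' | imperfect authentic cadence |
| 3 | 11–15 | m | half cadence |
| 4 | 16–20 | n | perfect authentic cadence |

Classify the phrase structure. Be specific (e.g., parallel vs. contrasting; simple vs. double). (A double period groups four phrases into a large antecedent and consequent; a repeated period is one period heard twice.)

parallel double period

Four phrases in two halves: the first half (mm. 1-10) ends with an imperfect authentic cadence, the second (measures 11–20) with a perfect authentic cadence — a large antecedent–consequent pair, i.e. a double period.
Phrase 3 begins with the same material as phrase 1, making it parallel.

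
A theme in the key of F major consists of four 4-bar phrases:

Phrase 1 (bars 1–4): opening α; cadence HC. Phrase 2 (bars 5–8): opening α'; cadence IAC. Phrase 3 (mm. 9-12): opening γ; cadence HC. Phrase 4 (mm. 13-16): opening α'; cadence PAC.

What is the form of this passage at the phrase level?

contrasting double period

Four phrases in two halves: the first half (mm. 1–8) ends with an imperfect authentic cadence, the second (mm. 9-16) with a perfect authentic cadence — a large antecedent–consequent pair, i.e. a double period.
Phrase 3 begins with different material from phrase 1, making it contrasting.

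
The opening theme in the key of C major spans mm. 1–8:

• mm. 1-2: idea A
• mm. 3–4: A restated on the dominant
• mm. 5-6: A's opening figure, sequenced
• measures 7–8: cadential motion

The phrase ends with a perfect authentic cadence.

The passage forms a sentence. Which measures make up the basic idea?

The presentation of a sentence is the basic idea (mm. 1-2) plus its repetition (bars 3–4); the basic idea is therefore measures 1–2.

measures 1–2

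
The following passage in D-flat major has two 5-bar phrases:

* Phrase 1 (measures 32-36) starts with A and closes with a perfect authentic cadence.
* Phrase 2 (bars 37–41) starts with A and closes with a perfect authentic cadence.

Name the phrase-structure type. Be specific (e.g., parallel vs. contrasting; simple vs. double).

Both phrases have the same opening (A) and the same cadence (perfect authentic cadence): the second is a restatement, not a consequent, so this is a repeated phrase rather than a period.

repeated phrase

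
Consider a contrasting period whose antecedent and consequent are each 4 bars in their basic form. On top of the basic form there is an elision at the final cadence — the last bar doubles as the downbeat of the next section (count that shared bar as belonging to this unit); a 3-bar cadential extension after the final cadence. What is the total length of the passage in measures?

11 measures

Basic contrasting period: 4 + 4 = 8 bars.
8 (basic form) + 3 (cadential extension) = 11.
The elision shares a bar with the next section but does not change this unit's count.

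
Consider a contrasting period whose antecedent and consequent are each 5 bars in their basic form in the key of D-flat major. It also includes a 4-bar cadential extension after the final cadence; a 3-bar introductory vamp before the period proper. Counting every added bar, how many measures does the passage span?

Basic contrasting period: 5 + 5 = 10 bars.
10 (basic form) + 4 (cadential extension) + 3 (introduction) = 17.

17 measures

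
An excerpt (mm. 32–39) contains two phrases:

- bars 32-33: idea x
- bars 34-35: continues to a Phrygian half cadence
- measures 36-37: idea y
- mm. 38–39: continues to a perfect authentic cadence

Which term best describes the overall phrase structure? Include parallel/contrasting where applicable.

Phrase 1 ends with a Phrygian half cadence (weaker) and phrase 2 with a perfect authentic cadence (stronger): antecedent + consequent = a period.
The two phrases open with different material (x / y), so the period is contrasting.

contrasting period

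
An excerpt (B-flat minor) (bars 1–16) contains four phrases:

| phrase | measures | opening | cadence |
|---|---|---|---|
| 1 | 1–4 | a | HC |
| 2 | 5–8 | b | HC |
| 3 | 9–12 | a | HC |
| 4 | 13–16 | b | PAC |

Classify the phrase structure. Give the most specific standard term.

Four phrases in two halves: the first half (bars 1-8) ends with a half cadence, the second (mm. 9–16) with a perfect authentic cadence — a large antecedent–consequent pair, i.e. a double period.
Phrase 3 begins with the same material as phrase 1, making it parallel.

parallel double period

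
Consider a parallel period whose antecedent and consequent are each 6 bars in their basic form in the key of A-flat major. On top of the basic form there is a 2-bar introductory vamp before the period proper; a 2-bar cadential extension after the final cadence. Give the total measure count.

Basic parallel period: 6 + 6 = 12 bars.
12 (basic form) + 2 (introduction) + 2 (cadential extension) = 16.

16 measures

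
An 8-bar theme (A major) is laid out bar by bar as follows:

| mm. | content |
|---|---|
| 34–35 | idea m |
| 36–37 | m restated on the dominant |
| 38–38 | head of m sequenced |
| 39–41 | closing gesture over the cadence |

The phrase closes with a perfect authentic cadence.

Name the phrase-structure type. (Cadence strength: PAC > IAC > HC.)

sentence

Basic idea (mm. 34-35) + its repetition (bars 36–37) form the presentation; fragmentation and cadence (bars 38–41) form the continuation — the 8-bar whole is a sentence.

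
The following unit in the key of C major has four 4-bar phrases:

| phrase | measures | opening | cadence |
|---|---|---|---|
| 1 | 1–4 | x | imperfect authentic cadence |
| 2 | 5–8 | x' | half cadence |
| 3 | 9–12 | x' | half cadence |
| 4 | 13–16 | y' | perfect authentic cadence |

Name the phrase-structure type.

Four phrases in two halves: the first half (mm. 1–8) ends with a half cadence, the second (bars 9-16) with a perfect authentic cadence — a large antecedent–consequent pair, i.e. a double period.
Phrase 3 begins with the same material as phrase 1, making it parallel.

parallel double period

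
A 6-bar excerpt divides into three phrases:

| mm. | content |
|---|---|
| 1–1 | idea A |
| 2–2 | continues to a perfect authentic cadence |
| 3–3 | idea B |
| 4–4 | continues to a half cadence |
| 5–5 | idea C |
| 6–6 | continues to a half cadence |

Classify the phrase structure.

The final phrase closes with a half cadence, which is not stronger than the preceding half cadence; the 3 phrases lack an overall antecedent–consequent design and so form a phrase group.

phrase group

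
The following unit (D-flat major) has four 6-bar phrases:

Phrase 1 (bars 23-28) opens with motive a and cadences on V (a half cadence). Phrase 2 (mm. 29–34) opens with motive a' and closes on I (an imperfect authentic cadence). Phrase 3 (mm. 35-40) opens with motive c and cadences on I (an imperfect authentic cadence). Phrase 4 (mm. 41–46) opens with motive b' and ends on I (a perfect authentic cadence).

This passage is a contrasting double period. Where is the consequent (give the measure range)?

In a double period the four phrases pair into a large antecedent (phrases 1–2, ending imperfect authentic cadence) and a large consequent (phrases 3–4, ending perfect authentic cadence). The consequent spans mm. 35-46.

measures 35–46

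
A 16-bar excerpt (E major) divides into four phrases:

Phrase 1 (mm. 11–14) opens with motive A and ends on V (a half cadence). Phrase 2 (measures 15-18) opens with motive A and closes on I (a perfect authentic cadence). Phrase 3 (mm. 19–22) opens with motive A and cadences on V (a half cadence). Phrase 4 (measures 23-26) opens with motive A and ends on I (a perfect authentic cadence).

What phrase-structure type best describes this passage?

The cadence pattern HC–PAC–HC–PAC is weak–strong twice, and phrases 3–4 restate phrases 1–2: a period heard twice, not a double period (which would end weakly at phrase 2).

repeated period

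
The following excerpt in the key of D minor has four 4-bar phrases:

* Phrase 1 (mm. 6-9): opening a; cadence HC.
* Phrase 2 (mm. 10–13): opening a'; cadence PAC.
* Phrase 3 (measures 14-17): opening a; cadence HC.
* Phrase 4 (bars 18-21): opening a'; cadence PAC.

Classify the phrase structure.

The cadence pattern HC–PAC–HC–PAC is weak–strong twice, and phrases 3–4 restate phrases 1–2: a period heard twice, not a double period (which would end weakly at phrase 2).

repeated period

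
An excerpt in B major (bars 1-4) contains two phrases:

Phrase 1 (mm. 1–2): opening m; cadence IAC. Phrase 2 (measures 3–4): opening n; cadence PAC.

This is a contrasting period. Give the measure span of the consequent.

measures 3–4

The phrase ending with the weaker cadence (imperfect authentic cadence) is the antecedent; the one ending more conclusively (perfect authentic cadence) is the consequent. The consequent is measures 3–4.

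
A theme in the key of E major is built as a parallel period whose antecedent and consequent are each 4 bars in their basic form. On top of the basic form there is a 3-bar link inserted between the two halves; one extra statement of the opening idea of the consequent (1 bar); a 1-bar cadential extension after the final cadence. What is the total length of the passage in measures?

13 measures

Basic parallel period: 4 + 4 = 8 bars.
8 (basic form) + 3 (link) + 1 (extra statement) + 1 (cadential extension) = 13.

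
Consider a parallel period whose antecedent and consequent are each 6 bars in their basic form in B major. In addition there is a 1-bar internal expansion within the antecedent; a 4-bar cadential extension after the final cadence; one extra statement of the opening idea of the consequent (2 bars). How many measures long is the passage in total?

19 measures

Basic parallel period: 6 + 6 = 12 bars.
12 (basic form) + 1 (internal expansion) + 4 (cadential extension) + 2 (extra statement) = 19.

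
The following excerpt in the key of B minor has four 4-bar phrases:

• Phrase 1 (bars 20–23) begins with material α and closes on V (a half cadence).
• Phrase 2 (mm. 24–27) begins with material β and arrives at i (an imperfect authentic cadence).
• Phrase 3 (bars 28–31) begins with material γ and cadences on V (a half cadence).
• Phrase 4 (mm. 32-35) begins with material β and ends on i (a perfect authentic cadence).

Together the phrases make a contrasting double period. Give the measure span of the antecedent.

In a double period the first pair of phrases (ending imperfect authentic cadence) is the large antecedent and the second pair (ending perfect authentic cadence) is the large consequent; the antecedent is measures 20–27.

measures 20–27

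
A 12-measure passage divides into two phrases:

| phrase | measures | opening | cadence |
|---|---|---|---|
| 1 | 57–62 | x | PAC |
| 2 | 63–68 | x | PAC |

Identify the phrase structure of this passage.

Both phrases have the same opening (x) and the same cadence (perfect authentic cadence): the second is a restatement, not a consequent, so this is a repeated phrase rather than a period.

repeated phrase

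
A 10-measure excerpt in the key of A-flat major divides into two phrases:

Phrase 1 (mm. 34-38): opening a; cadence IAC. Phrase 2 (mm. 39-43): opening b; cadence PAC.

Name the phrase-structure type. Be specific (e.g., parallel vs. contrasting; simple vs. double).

Phrase 1 ends with an imperfect authentic cadence (weaker) and phrase 2 with a perfect authentic cadence (stronger): antecedent + consequent = a period.
The two phrases open with different material (a / b), so the period is contrasting.

contrasting period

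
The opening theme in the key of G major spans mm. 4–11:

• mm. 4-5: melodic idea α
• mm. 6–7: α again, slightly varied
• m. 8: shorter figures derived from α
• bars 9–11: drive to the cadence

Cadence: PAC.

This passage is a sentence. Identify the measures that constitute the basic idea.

The presentation of a sentence is the basic idea (mm. 4-5) plus its repetition (mm. 6–7); the basic idea is therefore mm. 4–5.

measures 4–5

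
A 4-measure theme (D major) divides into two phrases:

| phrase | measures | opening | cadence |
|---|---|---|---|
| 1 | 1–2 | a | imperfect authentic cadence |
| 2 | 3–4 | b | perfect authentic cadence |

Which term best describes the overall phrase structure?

contrasting period

Phrase 1 ends with an imperfect authentic cadence (weaker) and phrase 2 with a perfect authentic cadence (stronger): antecedent + consequent = a period.
The two phrases open with different material (a / b), so the period is contrasting.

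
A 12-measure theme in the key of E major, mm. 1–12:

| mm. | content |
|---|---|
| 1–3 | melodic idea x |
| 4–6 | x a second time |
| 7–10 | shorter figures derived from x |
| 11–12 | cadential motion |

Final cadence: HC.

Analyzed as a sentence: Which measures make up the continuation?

measures 7–12

After the presentation (measures 1–6), the continuation covers the fragmentation through the cadence: measures 7–12.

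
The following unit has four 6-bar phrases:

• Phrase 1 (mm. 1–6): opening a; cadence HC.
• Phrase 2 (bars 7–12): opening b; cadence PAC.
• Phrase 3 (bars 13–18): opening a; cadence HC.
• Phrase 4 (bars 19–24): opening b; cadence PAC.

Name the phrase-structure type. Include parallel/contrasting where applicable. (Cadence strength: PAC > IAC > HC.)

repeated period

The cadence pattern HC–PAC–HC–PAC is weak–strong twice, and phrases 3–4 restate phrases 1–2: a period heard twice, not a double period (which would end weakly at phrase 2).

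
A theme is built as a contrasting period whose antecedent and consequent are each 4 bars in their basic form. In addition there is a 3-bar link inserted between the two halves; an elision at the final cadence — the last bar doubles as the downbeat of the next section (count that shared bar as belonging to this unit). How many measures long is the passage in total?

11 measures

Basic contrasting period: 4 + 4 = 8 bars.
8 (basic form) + 3 (link) = 11.
The elision shares a bar with the next section but does not change this unit's count.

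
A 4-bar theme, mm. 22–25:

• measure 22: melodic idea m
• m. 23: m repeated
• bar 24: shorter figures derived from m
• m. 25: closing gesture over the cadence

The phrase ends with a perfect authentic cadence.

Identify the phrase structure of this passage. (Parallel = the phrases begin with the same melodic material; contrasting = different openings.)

sentence

Basic idea (measure 22) + its repetition (m. 23) form the presentation; fragmentation and cadence (mm. 24–25) form the continuation — the 4-bar whole is a sentence.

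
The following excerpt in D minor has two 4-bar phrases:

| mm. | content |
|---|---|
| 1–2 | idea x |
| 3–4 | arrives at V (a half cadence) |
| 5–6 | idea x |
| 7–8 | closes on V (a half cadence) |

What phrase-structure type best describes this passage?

Both phrases have the same opening (x) and the same cadence (half cadence): the second is a restatement, not a consequent, so this is a repeated phrase rather than a period.

repeated phrase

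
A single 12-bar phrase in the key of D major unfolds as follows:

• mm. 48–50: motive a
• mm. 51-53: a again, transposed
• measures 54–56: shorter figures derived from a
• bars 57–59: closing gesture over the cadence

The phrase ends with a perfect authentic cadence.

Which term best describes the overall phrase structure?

Basic idea (bars 48-50) + its repetition (measures 51–53) form the presentation; fragmentation and cadence (mm. 54–59) form the continuation — the 12-bar whole is a sentence.

sentence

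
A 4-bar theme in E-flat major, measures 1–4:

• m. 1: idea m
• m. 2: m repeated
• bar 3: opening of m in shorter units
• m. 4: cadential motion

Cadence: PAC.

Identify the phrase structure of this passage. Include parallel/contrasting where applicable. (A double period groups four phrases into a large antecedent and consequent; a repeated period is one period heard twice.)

sentence

Basic idea (measure 1) + its repetition (bar 2) form the presentation; fragmentation and cadence (measures 3-4) form the continuation — the 4-bar whole is a sentence.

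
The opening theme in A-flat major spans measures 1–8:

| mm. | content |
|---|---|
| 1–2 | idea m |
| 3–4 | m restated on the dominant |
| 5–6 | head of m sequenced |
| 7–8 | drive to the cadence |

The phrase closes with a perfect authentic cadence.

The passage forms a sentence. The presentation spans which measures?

measures 1–4

The presentation of a sentence is the basic idea (measures 1–2) plus its repetition (bars 3–4); the presentation is therefore mm. 1-4.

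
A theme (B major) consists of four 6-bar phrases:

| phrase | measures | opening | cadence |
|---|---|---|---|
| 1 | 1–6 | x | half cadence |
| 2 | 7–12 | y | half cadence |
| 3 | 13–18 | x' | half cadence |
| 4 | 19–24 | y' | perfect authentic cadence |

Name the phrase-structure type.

parallel double period

Four phrases in two halves: the first half (measures 1–12) ends with a half cadence, the second (measures 13–24) with a perfect authentic cadence — a large antecedent–consequent pair, i.e. a double period.
Phrase 3 begins with the same material as phrase 1, making it parallel.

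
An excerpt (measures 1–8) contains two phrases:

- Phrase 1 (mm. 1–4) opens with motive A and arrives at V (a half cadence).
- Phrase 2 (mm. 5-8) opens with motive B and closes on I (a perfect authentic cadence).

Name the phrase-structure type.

Phrase 1 ends with a half cadence (weaker) and phrase 2 with a perfect authentic cadence (stronger): antecedent + consequent = a period.
The two phrases open with different material (A / B), so the period is contrasting.

contrasting period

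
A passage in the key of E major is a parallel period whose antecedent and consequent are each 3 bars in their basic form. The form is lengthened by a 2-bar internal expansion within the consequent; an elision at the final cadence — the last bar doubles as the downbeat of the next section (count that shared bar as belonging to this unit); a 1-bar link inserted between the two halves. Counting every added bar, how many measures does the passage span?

9 measures

Basic parallel period: 3 + 3 = 6 bars.
6 (basic form) + 2 (internal expansion) + 1 (link) = 9.
The elision shares a bar with the next section but does not change this unit's count.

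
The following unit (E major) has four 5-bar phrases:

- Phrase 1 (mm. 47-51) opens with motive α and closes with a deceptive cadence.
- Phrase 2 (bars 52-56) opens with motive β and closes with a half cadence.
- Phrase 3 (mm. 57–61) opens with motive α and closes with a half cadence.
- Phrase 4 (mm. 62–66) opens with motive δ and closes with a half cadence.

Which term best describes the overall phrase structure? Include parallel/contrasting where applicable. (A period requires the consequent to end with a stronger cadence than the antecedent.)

Phrase 4 ends with a half cadence, no stronger than phrase 2's half cadence, so the four phrases do not form a double period; nor do phrases 3–4 duplicate 1–2, so it is not a repeated period. With no phrase reaching a conclusive cadence, the passage is a phrase group.

phrase group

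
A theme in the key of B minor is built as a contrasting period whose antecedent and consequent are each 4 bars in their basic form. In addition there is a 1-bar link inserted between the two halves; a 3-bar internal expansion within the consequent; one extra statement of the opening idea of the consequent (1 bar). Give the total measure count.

Basic contrasting period: 4 + 4 = 8 bars.
8 (basic form) + 1 (link) + 3 (internal expansion) + 1 (extra statement) = 13.

13 measures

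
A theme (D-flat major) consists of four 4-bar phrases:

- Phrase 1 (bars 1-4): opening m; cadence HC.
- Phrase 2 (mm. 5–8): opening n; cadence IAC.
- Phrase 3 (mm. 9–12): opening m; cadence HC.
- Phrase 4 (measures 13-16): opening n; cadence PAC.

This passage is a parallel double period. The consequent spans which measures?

In a double period the four phrases pair into a large antecedent (phrases 1–2, ending imperfect authentic cadence) and a large consequent (phrases 3–4, ending perfect authentic cadence). The consequent spans mm. 9–16.

measures 9–16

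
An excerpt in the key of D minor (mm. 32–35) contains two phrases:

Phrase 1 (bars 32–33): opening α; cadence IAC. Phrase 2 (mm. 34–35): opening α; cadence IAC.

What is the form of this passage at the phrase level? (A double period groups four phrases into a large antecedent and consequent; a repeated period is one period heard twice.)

Both phrases have the same opening (α) and the same cadence (imperfect authentic cadence): the second is a restatement, not a consequent, so this is a repeated phrase rather than a period.

repeated phrase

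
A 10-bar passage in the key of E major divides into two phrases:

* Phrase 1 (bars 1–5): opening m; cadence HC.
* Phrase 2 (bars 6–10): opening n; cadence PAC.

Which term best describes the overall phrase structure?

Phrase 1 ends with a half cadence (weaker) and phrase 2 with a perfect authentic cadence (stronger): antecedent + consequent = a period.
The two phrases open with different material (m / n), so the period is contrasting.

contrasting period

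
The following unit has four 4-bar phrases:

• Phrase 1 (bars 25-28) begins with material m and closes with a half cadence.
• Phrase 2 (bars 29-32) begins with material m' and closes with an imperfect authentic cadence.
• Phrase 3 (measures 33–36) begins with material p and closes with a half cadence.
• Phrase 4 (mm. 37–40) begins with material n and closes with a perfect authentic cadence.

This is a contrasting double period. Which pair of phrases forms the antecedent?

phrases 1 and 2

In a double period the first pair of phrases (ending imperfect authentic cadence) is the large antecedent and the second pair (ending perfect authentic cadence) is the large consequent; the antecedent is phrases 1 and 2.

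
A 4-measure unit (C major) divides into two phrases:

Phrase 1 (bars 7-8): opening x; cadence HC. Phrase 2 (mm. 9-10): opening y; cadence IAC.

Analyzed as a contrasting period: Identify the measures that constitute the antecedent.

The antecedent is the phrase ending with the weaker cadence (half cadence, phrase 1) and the consequent the one ending more conclusively (imperfect authentic cadence, phrase 2); the antecedent is mm. 7–8.

measures 7–8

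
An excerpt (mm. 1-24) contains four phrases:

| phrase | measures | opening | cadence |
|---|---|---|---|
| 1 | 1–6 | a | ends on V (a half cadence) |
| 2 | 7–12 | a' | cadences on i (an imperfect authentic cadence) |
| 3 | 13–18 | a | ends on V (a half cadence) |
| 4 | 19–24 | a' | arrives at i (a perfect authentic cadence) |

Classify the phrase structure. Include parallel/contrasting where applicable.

parallel double period

Four phrases in two halves: the first half (mm. 1–12) ends with an imperfect authentic cadence, the second (bars 13–24) with a perfect authentic cadence — a large antecedent–consequent pair, i.e. a double period.
Phrase 3 begins with the same material as phrase 1, making it parallel.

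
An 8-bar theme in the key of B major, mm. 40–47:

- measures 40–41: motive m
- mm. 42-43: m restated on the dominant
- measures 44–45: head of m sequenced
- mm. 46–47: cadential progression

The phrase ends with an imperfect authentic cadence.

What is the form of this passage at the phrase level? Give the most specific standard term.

Basic idea (mm. 40-41) + its repetition (bars 42–43) form the presentation; fragmentation and cadence (mm. 44–47) form the continuation — the 8-bar whole is a sentence.

sentence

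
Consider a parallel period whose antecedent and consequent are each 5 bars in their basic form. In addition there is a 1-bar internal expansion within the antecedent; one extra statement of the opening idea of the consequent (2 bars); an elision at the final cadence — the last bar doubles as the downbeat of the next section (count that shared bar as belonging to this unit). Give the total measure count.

13 measures

Basic parallel period: 5 + 5 = 10 bars.
10 (basic form) + 1 (internal expansion) + 2 (extra statement) = 13.
The elision shares a bar with the next section but does not change this unit's count.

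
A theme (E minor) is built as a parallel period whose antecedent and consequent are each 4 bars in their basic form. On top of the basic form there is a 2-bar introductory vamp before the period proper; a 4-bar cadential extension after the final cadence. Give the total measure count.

14 measures

Basic parallel period: 4 + 4 = 8 bars.
8 (basic form) + 2 (introduction) + 4 (cadential extension) = 14.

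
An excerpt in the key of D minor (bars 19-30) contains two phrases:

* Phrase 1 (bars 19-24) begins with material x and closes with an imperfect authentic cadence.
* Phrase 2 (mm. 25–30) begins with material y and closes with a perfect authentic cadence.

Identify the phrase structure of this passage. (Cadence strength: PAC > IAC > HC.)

Phrase 1 ends with an imperfect authentic cadence (weaker) and phrase 2 with a perfect authentic cadence (stronger): antecedent + consequent = a period.
The two phrases open with different material (x / y), so the period is contrasting.

contrasting period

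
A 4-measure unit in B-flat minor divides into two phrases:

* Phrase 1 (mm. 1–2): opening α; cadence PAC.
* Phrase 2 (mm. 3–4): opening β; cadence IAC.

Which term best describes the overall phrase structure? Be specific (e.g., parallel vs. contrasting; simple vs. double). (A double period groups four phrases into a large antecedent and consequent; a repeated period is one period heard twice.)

phrase group

The second phrase closes with an imperfect authentic cadence, which is not stronger than the first phrase's perfect authentic cadence; without a weak→strong cadential pair there is no antecedent–consequent relationship, so this is a phrase group rather than a period.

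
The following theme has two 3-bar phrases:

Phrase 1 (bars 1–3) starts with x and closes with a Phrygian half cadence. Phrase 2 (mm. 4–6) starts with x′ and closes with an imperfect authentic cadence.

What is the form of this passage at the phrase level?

parallel period

Phrase 1 ends with a Phrygian half cadence (weaker) and phrase 2 with an imperfect authentic cadence (stronger): antecedent + consequent = a period.
The two phrases open with the same material (x / x′), so the period is parallel.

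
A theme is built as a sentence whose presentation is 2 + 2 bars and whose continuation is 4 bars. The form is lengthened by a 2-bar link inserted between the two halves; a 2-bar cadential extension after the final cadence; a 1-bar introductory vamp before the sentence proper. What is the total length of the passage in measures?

Basic sentence: 2 + 2 + 4 = 8 bars.
8 (basic form) + 2 (link) + 2 (cadential extension) + 1 (introduction) = 13.

13 measures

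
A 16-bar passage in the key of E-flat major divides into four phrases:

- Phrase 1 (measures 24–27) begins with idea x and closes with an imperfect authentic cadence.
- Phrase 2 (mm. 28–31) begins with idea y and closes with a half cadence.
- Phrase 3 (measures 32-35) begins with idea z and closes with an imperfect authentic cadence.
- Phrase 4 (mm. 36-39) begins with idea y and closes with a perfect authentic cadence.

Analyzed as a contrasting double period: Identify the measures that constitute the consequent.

In a double period the four phrases pair into a large antecedent (phrases 1–2, ending half cadence) and a large consequent (phrases 3–4, ending perfect authentic cadence). The consequent spans mm. 32–39.

measures 32–39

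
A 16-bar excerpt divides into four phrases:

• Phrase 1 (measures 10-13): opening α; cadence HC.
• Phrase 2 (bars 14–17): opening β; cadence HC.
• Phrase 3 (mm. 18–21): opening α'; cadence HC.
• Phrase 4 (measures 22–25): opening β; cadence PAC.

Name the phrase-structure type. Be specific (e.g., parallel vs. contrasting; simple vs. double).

parallel double period

Four phrases in two halves: the first half (mm. 10-17) ends with a half cadence, the second (measures 18–25) with a perfect authentic cadence — a large antecedent–consequent pair, i.e. a double period.
Phrase 3 begins with the same material as phrase 1, making it parallel.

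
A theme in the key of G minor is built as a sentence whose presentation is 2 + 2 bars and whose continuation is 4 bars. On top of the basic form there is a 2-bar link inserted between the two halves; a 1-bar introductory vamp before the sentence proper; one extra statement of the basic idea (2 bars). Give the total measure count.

Basic sentence: 2 + 2 + 4 = 8 bars.
8 (basic form) + 2 (link) + 1 (introduction) + 2 (extra statement) = 13.

13 measures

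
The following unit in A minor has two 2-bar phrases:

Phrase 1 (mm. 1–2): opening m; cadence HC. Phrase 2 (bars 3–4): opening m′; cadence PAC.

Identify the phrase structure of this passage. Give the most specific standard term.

parallel period

Phrase 1 ends with a half cadence (weaker) and phrase 2 with a perfect authentic cadence (stronger): antecedent + consequent = a period.
The two phrases open with the same material (m / m′), so the period is parallel.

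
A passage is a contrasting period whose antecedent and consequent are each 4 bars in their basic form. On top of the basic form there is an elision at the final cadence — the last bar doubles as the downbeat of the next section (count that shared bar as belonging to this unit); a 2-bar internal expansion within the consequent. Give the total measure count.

Basic contrasting period: 4 + 4 = 8 bars.
8 (basic form) + 2 (internal expansion) = 10.
The elision shares a bar with the next section but does not change this unit's count.

10 measures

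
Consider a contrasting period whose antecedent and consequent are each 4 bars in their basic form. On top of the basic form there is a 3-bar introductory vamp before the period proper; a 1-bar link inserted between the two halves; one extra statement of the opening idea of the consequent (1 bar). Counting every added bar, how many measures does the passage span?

13 measures

Basic contrasting period: 4 + 4 = 8 bars.
8 (basic form) + 3 (introduction) + 1 (link) + 1 (extra statement) = 13.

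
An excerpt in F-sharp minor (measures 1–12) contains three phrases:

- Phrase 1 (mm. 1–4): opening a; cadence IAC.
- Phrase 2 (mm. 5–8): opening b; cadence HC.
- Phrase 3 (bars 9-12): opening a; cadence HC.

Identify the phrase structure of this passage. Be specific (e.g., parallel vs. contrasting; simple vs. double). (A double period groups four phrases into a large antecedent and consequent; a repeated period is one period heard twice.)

phrase group

The final phrase closes with a half cadence, which is not stronger than the preceding half cadence; the 3 phrases lack an overall antecedent–consequent design and so form a phrase group.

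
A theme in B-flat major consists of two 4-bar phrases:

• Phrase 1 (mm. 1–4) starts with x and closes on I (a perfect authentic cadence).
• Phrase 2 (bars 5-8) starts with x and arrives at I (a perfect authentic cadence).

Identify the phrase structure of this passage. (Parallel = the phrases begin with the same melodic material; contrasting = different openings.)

repeated phrase

Both phrases have the same opening (x) and the same cadence (perfect authentic cadence): the second is a restatement, not a consequent, so this is a repeated phrase rather than a period.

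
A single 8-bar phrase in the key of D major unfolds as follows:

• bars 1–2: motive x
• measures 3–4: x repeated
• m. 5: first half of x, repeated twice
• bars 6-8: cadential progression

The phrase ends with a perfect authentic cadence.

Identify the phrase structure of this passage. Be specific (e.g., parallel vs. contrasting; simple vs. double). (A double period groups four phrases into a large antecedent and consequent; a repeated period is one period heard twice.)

Basic idea (mm. 1–2) + its repetition (measures 3–4) form the presentation; fragmentation and cadence (bars 5–8) form the continuation — the 8-bar whole is a sentence.

sentence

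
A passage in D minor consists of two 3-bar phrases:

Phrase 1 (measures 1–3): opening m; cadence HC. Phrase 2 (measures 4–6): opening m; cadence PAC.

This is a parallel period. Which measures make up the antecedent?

measures 1–3

The phrase ending with the weaker cadence (half cadence) is the antecedent; the one ending more conclusively (perfect authentic cadence) is the consequent. The antecedent is measures 1–3.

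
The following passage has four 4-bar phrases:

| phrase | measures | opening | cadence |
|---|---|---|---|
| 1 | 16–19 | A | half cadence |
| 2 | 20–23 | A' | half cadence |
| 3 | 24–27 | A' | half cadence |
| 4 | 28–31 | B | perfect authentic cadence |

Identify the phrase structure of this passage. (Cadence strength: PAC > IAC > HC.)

Four phrases in two halves: the first half (measures 16-23) ends with a half cadence, the second (measures 24–31) with a perfect authentic cadence — a large antecedent–consequent pair, i.e. a double period.
Phrase 3 begins with the same material as phrase 1, making it parallel.

parallel double period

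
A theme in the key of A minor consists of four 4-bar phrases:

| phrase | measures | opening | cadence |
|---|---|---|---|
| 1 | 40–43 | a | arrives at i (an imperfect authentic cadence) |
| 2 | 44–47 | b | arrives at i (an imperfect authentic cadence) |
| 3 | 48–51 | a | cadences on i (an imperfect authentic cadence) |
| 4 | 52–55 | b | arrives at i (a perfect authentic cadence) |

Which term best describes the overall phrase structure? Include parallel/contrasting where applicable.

Four phrases in two halves: the first half (measures 40–47) ends with an imperfect authentic cadence, the second (bars 48-55) with a perfect authentic cadence — a large antecedent–consequent pair, i.e. a double period.
Phrase 3 begins with the same material as phrase 1, making it parallel.

parallel double period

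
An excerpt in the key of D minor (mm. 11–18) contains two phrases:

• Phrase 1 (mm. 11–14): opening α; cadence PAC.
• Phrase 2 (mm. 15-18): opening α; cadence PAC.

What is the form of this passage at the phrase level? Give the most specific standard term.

Both phrases have the same opening (α) and the same cadence (perfect authentic cadence): the second is a restatement, not a consequent, so this is a repeated phrase rather than a period.

repeated phrase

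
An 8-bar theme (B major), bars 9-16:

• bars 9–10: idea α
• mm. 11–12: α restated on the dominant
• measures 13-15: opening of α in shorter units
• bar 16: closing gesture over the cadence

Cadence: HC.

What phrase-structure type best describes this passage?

Basic idea (mm. 9-10) + its repetition (mm. 11–12) form the presentation; fragmentation and cadence (mm. 13–16) form the continuation — the 8-bar whole is a sentence.

sentence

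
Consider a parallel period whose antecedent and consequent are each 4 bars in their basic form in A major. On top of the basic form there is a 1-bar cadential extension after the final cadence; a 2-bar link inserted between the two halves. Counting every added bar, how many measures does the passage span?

Basic parallel period: 4 + 4 = 8 bars.
8 (basic form) + 1 (cadential extension) + 2 (link) = 11.

11 measures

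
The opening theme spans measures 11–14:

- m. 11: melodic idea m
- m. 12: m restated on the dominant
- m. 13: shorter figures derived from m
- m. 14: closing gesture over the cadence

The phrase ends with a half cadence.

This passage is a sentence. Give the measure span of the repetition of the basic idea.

The presentation of a sentence is the basic idea (measure 11) plus its repetition (bar 12); the repetition of the basic idea is therefore measure 12.

measures 12–12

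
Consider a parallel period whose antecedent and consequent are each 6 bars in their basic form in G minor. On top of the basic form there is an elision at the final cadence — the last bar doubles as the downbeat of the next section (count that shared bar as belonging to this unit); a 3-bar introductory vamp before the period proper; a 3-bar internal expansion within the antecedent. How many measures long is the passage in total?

18 measures

Basic parallel period: 6 + 6 = 12 bars.
12 (basic form) + 3 (introduction) + 3 (internal expansion) = 18.
The elision shares a bar with the next section but does not change this unit's count.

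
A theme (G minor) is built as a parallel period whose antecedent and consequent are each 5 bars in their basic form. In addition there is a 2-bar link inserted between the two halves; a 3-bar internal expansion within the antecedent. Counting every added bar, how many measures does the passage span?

15 measures

Basic parallel period: 5 + 5 = 10 bars.
10 (basic form) + 2 (link) + 3 (internal expansion) = 15.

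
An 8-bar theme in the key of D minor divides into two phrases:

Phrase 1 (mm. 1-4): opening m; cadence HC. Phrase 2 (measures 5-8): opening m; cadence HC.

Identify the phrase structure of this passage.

repeated phrase

Both phrases have the same opening (m) and the same cadence (half cadence): the second is a restatement, not a consequent, so this is a repeated phrase rather than a period.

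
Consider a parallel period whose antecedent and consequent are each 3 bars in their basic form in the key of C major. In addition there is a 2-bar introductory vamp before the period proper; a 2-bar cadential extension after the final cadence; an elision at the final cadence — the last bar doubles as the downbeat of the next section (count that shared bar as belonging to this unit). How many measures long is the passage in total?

10 measures

Basic parallel period: 3 + 3 = 6 bars.
6 (basic form) + 2 (introduction) + 2 (cadential extension) = 10.
The elision shares a bar with the next section but does not change this unit's count.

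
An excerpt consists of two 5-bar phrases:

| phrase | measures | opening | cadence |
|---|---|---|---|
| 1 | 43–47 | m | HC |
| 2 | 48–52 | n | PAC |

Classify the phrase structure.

Phrase 1 ends with a half cadence (weaker) and phrase 2 with a perfect authentic cadence (stronger): antecedent + consequent = a period.
The two phrases open with different material (m / n), so the period is contrasting.

contrasting period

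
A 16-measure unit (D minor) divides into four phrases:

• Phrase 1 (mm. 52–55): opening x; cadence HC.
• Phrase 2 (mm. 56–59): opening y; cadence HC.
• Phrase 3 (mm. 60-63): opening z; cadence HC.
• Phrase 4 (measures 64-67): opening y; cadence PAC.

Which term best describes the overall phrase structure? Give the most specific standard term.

Four phrases in two halves: the first half (measures 52-59) ends with a half cadence, the second (bars 60–67) with a perfect authentic cadence — a large antecedent–consequent pair, i.e. a double period.
Phrase 3 begins with different material from phrase 1, making it contrasting.

contrasting double period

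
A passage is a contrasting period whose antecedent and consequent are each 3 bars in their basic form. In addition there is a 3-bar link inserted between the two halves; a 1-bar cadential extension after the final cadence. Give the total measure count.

Basic contrasting period: 3 + 3 = 6 bars.
6 (basic form) + 3 (link) + 1 (cadential extension) = 10.

10 measures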